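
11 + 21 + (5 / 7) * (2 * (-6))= 164 / 7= 23.43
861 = 861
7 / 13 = 0.54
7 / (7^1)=1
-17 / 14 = -1.21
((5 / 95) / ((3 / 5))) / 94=5 / 5358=0.00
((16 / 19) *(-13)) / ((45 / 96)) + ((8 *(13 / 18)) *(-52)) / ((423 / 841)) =-224482544 / 361665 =-620.69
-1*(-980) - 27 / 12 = 3911 / 4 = 977.75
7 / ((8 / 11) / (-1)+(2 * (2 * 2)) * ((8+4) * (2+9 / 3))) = 77 / 5272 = 0.01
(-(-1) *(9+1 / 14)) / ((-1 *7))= -127 / 98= -1.30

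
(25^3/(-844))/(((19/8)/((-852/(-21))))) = -8875000/28063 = -316.25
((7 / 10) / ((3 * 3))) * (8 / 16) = 7 / 180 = 0.04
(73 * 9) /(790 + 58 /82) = 26937 /32419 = 0.83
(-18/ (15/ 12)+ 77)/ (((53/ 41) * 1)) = 12833/ 265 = 48.43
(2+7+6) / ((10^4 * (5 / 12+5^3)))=9 / 752500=0.00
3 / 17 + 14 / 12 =137 / 102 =1.34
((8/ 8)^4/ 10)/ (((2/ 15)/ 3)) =9/ 4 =2.25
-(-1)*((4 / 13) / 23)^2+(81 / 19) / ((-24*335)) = -1599107 / 4552298920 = -0.00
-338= -338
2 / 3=0.67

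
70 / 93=0.75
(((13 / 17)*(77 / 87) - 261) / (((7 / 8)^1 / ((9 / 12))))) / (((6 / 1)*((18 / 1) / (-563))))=108382567 / 93177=1163.19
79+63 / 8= 695 / 8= 86.88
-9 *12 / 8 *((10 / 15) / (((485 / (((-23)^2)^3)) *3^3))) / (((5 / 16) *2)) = -1184287112 / 7275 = -162788.61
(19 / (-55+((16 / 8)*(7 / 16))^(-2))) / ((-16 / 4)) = 931 / 10524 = 0.09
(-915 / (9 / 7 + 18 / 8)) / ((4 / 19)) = -40565 / 33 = -1229.24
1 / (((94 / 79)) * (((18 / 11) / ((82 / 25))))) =35629 / 21150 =1.68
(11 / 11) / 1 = 1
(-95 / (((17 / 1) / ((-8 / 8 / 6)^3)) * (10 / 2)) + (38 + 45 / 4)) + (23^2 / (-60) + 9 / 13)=9817103 / 238680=41.13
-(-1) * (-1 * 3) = -3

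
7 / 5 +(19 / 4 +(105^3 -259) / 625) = 4644839 / 2500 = 1857.94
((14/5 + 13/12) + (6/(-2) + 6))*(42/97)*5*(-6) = -8673/97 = -89.41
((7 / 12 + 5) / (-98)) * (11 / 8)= -737 / 9408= -0.08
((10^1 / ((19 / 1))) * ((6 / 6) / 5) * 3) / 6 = 1 / 19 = 0.05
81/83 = 0.98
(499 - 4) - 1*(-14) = 509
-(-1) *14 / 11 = 14 / 11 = 1.27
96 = 96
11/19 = 0.58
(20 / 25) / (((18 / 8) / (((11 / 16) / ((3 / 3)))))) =11 / 45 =0.24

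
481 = 481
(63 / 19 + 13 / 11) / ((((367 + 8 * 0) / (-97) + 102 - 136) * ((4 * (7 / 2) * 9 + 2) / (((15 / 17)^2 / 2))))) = -1025775 / 2833531712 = -0.00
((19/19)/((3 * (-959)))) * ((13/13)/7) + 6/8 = 60413/80556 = 0.75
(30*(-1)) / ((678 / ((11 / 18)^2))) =-0.02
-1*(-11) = 11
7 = 7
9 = 9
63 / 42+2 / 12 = 5 / 3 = 1.67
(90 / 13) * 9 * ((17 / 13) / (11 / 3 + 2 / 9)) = 24786 / 1183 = 20.95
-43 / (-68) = 43 / 68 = 0.63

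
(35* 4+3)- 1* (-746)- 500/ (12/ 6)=639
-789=-789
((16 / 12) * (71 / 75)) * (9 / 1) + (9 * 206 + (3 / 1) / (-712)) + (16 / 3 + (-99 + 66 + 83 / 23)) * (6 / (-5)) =775495859 / 409400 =1894.23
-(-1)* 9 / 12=0.75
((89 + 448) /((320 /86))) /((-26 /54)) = -623457 /2080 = -299.74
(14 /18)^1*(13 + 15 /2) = 287 /18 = 15.94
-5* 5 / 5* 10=-50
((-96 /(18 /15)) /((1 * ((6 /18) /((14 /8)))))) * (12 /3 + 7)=-4620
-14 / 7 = -2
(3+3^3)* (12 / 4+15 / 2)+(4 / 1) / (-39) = 12281 / 39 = 314.90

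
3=3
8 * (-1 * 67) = -536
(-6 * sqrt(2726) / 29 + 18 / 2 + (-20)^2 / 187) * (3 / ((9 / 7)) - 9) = -41660 / 561 + 40 * sqrt(2726) / 29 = -2.24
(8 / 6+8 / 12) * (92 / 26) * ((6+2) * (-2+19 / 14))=-3312 / 91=-36.40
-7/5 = -1.40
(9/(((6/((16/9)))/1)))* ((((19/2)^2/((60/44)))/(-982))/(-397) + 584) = 13660488131/8771715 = 1557.33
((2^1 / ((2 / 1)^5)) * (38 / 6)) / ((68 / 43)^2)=0.16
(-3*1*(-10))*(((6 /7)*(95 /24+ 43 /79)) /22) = 128055 /24332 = 5.26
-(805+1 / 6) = -4831 / 6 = -805.17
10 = 10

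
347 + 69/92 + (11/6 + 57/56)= 58901/168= 350.60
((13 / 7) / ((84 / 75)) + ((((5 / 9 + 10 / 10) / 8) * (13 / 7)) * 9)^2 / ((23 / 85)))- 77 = -654679 / 18032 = -36.31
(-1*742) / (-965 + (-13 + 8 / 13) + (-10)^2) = 4823 / 5703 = 0.85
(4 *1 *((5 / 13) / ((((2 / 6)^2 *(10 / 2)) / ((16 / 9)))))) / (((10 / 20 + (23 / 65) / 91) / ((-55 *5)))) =-16016000 / 5961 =-2686.80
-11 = -11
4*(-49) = -196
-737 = -737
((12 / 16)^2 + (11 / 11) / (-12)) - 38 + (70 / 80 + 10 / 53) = -92747 / 2544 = -36.46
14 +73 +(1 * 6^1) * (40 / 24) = 97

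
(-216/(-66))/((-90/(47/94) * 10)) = -1/550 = -0.00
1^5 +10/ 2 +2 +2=10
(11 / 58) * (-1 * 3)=-33 / 58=-0.57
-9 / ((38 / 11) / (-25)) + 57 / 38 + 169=4477 / 19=235.63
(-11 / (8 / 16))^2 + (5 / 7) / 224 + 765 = 1958437 / 1568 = 1249.00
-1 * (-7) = 7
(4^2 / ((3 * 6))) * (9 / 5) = 8 / 5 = 1.60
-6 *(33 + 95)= -768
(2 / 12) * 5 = 5 / 6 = 0.83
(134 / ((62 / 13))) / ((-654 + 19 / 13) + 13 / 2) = -22646 / 520707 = -0.04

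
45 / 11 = 4.09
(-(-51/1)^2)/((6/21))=-18207/2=-9103.50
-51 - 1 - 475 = -527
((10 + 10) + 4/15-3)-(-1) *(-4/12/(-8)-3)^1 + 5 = 2317/120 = 19.31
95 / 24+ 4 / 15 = 169 / 40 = 4.22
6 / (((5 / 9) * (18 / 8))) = 4.80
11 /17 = 0.65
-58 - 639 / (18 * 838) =-97279 / 1676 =-58.04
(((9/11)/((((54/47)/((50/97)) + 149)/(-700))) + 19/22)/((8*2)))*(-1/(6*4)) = 5714407/750579456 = 0.01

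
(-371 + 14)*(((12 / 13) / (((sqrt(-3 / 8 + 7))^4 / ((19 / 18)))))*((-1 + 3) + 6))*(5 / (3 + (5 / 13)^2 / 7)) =-526722560 / 5019683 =-104.93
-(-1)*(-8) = -8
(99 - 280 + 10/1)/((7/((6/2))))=-513/7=-73.29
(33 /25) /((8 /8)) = 33 /25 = 1.32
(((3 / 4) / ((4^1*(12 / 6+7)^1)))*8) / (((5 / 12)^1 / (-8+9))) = 2 / 5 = 0.40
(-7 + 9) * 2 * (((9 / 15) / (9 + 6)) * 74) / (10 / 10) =296 / 25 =11.84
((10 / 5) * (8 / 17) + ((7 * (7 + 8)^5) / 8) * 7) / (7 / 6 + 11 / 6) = 632559503 / 408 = 1550390.94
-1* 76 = -76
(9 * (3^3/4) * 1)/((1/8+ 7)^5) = 0.00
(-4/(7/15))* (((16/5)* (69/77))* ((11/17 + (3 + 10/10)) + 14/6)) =-1572096/9163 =-171.57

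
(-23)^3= -12167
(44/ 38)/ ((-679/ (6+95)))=-2222/ 12901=-0.17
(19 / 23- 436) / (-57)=10009 / 1311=7.63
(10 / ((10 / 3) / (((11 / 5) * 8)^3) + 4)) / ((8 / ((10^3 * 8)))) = 10222080000 / 4089457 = 2499.62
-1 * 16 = -16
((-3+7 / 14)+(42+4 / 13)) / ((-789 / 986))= -170085 / 3419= -49.75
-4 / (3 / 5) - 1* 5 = -35 / 3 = -11.67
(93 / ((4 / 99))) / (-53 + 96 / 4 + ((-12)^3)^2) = 9207 / 11943820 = 0.00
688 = 688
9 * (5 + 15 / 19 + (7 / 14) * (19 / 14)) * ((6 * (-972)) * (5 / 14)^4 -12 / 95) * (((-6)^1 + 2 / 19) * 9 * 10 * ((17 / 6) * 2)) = 273820706874324 / 16468459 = 16626978.08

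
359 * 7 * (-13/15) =-2177.93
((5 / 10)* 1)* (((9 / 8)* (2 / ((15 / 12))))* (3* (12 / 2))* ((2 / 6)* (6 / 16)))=81 / 40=2.02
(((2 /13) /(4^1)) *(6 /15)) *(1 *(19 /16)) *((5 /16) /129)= 19 /429312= 0.00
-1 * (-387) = 387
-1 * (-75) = 75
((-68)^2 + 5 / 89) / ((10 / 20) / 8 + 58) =6584656 / 82681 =79.64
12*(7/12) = 7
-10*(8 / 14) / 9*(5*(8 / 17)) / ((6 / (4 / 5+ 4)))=-1280 / 1071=-1.20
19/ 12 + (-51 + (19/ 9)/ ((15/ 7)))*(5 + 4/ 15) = -261.83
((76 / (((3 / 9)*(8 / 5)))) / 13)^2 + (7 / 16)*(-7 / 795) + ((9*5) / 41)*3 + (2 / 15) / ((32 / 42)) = 10895406733 / 88136880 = 123.62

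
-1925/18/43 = -2.49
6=6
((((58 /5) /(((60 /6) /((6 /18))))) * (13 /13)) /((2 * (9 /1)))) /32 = 29 /43200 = 0.00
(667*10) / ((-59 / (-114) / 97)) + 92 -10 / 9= 663860002 / 531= 1250207.16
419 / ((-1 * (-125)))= 419 / 125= 3.35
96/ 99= 32/ 33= 0.97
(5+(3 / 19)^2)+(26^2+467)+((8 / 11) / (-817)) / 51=9997463599 / 8708403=1148.02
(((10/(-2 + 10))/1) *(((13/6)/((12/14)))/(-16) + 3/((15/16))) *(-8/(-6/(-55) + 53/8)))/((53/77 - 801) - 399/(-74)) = 1372804895/241573846302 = 0.01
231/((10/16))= 1848/5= 369.60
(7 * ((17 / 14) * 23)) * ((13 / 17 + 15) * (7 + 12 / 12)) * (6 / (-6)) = -24656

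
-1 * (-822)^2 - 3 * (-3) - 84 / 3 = -675703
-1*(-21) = 21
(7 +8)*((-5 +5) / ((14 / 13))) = 0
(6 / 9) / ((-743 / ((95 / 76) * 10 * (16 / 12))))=-100 / 6687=-0.01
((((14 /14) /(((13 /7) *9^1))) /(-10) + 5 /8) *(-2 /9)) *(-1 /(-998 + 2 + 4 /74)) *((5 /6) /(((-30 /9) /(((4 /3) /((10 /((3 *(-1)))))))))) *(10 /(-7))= 107189 /5432427000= 0.00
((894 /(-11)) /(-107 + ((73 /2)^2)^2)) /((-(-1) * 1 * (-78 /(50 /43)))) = 119200 /174610256821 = 0.00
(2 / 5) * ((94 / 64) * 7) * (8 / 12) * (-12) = -329 / 10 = -32.90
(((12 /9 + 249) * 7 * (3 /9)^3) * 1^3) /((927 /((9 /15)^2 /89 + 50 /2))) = 292467938 /167068575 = 1.75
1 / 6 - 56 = -335 / 6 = -55.83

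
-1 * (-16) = 16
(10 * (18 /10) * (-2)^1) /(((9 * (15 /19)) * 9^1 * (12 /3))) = -19 /135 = -0.14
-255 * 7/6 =-595/2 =-297.50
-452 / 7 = -64.57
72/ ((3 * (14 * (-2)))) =-6/ 7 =-0.86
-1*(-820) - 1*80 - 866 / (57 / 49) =-254 / 57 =-4.46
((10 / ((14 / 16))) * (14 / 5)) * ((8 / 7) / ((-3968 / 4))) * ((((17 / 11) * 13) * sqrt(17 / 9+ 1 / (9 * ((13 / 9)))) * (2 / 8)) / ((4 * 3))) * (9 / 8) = -0.02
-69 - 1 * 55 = -124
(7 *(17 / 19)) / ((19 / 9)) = 1071 / 361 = 2.97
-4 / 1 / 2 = -2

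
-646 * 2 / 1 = -1292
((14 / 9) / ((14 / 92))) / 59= 92 / 531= 0.17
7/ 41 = 0.17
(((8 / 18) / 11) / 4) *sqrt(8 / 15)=2 *sqrt(30) / 1485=0.01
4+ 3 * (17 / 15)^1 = 37 / 5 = 7.40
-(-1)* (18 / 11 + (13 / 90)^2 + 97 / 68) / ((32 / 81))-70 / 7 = -656561 / 299200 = -2.19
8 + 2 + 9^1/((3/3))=19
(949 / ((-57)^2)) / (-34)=-949 / 110466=-0.01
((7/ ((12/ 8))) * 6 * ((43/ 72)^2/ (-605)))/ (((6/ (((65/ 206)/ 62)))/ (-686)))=57712837/ 6008561856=0.01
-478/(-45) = 478/45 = 10.62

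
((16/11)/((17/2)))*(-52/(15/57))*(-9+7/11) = 2908672/10285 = 282.81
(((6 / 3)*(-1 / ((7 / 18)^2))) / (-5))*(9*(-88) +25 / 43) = -2093.22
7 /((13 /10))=70 /13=5.38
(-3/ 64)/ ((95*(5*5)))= -3/ 152000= -0.00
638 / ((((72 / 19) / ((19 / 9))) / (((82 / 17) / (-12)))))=-142.87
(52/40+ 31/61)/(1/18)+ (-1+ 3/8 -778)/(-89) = 8967869/217160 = 41.30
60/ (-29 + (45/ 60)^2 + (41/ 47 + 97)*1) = 3008/ 3481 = 0.86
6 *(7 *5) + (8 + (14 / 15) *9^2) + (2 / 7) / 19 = 195254 / 665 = 293.62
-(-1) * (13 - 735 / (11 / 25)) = -18232 / 11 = -1657.45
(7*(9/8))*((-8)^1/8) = -63/8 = -7.88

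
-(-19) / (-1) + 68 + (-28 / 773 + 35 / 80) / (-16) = 9691549 / 197888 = 48.97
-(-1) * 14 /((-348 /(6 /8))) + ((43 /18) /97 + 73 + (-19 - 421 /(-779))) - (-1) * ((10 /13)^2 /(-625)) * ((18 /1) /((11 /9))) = 399781312639613 /7332618407400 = 54.52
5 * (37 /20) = 9.25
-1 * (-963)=963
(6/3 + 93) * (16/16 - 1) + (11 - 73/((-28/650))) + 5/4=1706.89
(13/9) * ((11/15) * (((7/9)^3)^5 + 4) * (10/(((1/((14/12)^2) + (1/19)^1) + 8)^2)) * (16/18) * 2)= 3285332863813594661171104/3348549324391672728873027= 0.98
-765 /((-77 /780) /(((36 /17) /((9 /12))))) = 1684800 /77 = 21880.52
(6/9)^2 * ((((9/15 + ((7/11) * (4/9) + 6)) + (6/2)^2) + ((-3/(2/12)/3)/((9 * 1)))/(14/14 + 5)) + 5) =41128/4455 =9.23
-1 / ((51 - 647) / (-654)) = -327 / 298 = -1.10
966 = 966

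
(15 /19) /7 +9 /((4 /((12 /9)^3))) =2173 /399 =5.45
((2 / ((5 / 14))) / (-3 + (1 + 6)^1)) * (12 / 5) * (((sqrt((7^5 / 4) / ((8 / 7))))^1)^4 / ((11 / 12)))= 872001093663 / 17600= 49545516.69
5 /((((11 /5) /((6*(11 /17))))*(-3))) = -50 /17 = -2.94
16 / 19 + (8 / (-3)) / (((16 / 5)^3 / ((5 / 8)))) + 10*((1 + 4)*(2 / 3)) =2655711 / 77824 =34.12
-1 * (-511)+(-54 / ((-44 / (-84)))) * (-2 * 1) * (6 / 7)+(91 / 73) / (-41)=22641044 / 32923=687.70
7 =7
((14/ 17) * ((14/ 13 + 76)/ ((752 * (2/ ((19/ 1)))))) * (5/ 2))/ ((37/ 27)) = 8995455/ 6149104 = 1.46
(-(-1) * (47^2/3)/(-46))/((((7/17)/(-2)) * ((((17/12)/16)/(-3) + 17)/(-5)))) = -22.91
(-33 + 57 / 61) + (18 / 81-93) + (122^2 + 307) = 8271320 / 549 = 15066.16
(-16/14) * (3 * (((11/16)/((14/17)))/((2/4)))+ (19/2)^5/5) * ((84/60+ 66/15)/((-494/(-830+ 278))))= -34693944303/302575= -114662.30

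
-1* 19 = -19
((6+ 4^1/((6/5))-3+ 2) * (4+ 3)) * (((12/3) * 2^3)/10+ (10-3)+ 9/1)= 1120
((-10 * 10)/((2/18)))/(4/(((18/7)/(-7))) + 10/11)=22275/247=90.18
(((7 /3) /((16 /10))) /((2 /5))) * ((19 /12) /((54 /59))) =196175 /31104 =6.31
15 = 15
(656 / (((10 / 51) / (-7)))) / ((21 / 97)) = -108174.40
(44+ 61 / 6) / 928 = 325 / 5568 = 0.06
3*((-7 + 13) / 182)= 9 / 91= 0.10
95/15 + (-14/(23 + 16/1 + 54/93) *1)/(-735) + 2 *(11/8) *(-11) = -12324967/515340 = -23.92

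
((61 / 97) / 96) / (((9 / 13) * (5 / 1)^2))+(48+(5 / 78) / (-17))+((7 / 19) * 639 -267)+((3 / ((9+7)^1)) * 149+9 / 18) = 44.86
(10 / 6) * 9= 15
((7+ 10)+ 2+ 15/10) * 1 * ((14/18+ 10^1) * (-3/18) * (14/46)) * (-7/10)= 194873/24840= 7.85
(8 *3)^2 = 576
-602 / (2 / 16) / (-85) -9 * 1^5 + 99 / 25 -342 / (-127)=2931476 / 53975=54.31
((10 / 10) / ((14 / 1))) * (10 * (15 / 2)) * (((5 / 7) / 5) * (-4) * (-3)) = 450 / 49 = 9.18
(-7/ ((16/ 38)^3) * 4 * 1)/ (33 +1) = -48013/ 4352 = -11.03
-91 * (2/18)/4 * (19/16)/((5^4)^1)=-0.00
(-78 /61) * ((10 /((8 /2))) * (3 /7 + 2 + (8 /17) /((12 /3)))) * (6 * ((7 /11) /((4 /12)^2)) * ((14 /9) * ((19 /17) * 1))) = -94299660 /193919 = -486.28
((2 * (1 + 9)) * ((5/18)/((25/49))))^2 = 9604/81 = 118.57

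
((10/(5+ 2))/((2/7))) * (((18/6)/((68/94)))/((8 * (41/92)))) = 5.82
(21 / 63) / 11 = 1 / 33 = 0.03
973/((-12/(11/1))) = -10703/12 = -891.92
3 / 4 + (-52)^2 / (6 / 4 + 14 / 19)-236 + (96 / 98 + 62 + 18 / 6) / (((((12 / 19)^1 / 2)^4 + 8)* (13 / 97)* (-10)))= 967.45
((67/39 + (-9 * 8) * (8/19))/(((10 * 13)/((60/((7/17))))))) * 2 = -64.11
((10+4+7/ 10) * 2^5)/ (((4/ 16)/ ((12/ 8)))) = 14112/ 5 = 2822.40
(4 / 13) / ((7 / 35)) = 20 / 13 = 1.54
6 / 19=0.32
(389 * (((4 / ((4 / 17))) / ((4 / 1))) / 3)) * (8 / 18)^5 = 1692928 / 177147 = 9.56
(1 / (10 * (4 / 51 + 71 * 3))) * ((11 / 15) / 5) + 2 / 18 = 2718433 / 24450750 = 0.11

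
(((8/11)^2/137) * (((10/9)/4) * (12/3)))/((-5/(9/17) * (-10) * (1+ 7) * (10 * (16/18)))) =9/14090450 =0.00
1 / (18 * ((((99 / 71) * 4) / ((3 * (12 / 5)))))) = 71 / 990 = 0.07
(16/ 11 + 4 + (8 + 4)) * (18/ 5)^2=62208/ 275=226.21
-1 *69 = -69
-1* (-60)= 60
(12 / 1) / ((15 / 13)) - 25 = -73 / 5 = -14.60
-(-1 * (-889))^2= -790321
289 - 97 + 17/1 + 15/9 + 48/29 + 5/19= 351403/1653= 212.58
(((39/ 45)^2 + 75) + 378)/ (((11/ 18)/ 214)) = 43696232/ 275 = 158895.39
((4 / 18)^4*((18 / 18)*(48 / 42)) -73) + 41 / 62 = -72.34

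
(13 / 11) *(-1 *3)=-39 / 11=-3.55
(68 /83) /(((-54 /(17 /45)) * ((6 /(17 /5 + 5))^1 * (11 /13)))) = -0.01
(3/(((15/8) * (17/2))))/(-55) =-16/4675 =-0.00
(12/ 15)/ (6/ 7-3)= -28/ 75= -0.37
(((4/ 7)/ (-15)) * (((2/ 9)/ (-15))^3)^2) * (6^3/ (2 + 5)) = -2048/ 164788228828125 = -0.00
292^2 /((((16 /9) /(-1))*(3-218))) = 47961 /215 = 223.07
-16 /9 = -1.78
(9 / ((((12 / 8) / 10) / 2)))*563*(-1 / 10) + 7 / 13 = -87821 / 13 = -6755.46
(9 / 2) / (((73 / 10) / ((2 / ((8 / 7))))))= 315 / 292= 1.08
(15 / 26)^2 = 225 / 676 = 0.33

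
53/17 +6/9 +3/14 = 4.00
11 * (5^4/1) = 6875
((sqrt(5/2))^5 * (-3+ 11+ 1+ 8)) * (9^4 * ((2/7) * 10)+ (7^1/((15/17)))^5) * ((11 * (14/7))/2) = 49871019470591 * sqrt(10)/1701000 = 92713704.15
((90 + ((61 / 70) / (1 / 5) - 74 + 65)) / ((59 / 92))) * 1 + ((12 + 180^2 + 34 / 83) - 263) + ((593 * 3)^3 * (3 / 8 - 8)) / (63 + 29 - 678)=11778151995072265 / 160699952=73292815.89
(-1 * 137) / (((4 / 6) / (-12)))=2466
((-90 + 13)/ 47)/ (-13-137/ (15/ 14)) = 1155/ 99311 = 0.01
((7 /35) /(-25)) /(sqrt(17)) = -sqrt(17) /2125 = -0.00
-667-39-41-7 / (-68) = -50789 / 68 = -746.90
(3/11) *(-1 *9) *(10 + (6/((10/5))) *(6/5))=-1836/55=-33.38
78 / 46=39 / 23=1.70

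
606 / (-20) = -303 / 10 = -30.30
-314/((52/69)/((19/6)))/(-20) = 68609/1040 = 65.97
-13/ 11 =-1.18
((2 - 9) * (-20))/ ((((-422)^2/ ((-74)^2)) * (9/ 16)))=3066560/ 400689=7.65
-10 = -10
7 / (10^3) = 7 / 1000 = 0.01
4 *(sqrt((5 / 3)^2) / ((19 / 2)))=40 / 57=0.70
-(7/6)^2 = -49/36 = -1.36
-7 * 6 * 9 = -378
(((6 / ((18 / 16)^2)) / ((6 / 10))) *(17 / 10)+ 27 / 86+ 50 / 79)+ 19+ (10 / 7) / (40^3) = 33.38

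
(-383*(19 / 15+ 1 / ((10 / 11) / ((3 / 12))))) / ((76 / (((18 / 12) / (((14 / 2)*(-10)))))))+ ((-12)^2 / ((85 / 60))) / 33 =51679097 / 15917440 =3.25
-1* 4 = -4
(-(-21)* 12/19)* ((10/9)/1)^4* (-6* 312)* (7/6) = -44149.88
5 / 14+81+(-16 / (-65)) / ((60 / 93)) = 371911 / 4550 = 81.74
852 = 852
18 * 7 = 126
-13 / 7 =-1.86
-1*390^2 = -152100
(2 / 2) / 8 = 1 / 8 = 0.12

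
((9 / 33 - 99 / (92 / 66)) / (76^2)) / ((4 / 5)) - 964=-11269940531 / 11690624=-964.02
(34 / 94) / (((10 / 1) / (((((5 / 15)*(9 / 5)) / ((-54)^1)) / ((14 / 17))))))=-289 / 592200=-0.00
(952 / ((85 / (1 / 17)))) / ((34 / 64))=1.24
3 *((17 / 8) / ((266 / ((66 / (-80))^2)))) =55539 / 3404800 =0.02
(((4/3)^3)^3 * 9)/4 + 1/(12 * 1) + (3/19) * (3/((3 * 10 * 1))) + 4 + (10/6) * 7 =45.73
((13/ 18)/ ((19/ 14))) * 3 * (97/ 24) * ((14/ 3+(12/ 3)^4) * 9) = 3451357/ 228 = 15137.53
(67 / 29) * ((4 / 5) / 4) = 67 / 145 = 0.46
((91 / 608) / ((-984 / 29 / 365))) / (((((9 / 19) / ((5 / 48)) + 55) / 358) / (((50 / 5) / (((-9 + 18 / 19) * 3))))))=81899055875 / 20440143936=4.01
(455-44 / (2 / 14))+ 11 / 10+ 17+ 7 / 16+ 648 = 65083 / 80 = 813.54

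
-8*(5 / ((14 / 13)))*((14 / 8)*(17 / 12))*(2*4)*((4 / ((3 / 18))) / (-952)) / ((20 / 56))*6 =312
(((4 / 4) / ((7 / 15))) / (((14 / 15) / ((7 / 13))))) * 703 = 158175 / 182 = 869.09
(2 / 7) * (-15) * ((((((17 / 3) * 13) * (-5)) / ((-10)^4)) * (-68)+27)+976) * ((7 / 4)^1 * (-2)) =1508257 / 100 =15082.57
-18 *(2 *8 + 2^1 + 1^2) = -342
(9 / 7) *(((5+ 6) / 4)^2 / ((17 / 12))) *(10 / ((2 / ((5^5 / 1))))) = 51046875 / 476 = 107241.33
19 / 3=6.33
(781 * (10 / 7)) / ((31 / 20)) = 156200 / 217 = 719.82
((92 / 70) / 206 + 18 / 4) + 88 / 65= 549279 / 93730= 5.86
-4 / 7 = -0.57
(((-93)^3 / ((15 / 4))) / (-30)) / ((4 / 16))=714984 / 25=28599.36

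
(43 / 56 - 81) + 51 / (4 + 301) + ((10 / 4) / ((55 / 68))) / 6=-44837437 / 563640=-79.55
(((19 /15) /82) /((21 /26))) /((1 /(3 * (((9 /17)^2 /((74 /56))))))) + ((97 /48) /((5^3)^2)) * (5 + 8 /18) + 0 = 38096376989 /2959287750000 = 0.01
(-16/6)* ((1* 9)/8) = -3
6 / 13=0.46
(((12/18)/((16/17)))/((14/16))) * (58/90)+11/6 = 2.36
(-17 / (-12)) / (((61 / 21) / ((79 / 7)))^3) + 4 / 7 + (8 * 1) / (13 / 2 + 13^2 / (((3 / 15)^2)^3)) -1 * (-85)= 5660939673929923 / 33564897996084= 168.66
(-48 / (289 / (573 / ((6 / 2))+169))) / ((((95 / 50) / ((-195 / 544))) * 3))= 351000 / 93347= 3.76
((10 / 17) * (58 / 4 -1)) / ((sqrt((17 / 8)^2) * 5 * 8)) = 27 / 289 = 0.09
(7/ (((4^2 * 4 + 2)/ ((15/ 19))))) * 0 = 0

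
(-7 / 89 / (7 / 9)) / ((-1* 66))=3 / 1958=0.00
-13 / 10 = -1.30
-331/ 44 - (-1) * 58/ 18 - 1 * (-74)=27601/ 396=69.70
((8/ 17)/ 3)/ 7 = 8/ 357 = 0.02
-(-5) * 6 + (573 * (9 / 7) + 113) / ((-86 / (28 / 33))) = 30674 / 1419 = 21.62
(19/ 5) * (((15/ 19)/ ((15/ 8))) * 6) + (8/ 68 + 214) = 19016/ 85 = 223.72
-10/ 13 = -0.77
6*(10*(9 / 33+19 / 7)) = 13800 / 77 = 179.22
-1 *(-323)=323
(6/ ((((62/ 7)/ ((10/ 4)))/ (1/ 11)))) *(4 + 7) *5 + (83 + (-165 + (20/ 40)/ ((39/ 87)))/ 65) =2329952/ 26195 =88.95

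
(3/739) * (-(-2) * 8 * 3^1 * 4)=0.78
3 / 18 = 1 / 6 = 0.17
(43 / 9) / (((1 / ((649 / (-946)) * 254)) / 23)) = -172339 / 9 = -19148.78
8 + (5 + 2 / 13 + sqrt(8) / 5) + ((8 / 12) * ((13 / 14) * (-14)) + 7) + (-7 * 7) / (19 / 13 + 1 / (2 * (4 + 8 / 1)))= -55160 / 2613 + 2 * sqrt(2) / 5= -20.54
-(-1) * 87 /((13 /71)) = 6177 /13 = 475.15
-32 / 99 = -0.32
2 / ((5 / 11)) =22 / 5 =4.40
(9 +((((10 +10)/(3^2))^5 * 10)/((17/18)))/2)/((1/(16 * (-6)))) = -1056122656/37179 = -28406.43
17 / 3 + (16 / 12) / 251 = 4271 / 753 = 5.67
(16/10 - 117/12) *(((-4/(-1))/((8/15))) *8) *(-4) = 1956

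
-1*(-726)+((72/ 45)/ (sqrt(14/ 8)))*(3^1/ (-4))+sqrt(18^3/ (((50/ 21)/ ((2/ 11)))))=-12*sqrt(7)/ 35+54*sqrt(462)/ 55+726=746.20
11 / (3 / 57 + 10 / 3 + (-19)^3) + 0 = -627 / 390770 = -0.00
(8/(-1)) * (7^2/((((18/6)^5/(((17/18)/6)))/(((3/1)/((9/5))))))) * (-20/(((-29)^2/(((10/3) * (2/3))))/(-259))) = -862988000/148980627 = -5.79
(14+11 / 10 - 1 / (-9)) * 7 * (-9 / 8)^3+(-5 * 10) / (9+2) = -8794453 / 56320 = -156.15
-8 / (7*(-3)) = 0.38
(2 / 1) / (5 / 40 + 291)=16 / 2329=0.01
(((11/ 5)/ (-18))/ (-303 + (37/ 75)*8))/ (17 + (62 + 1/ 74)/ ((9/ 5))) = 555/ 69870413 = 0.00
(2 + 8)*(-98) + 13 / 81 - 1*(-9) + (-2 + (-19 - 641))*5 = -346748 / 81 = -4280.84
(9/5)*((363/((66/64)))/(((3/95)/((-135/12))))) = -225720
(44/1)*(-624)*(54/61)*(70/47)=-103783680/2867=-36199.40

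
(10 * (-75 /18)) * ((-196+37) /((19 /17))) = 112625 /19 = 5927.63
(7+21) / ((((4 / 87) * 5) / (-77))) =-9378.60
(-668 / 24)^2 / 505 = 27889 / 18180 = 1.53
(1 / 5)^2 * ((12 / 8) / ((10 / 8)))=6 / 125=0.05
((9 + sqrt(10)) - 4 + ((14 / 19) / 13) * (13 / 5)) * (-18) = -8802 / 95 - 18 * sqrt(10) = -149.57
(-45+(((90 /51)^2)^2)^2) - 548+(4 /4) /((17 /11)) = -3476010437110 /6975757441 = -498.30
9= 9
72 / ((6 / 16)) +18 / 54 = 577 / 3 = 192.33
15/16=0.94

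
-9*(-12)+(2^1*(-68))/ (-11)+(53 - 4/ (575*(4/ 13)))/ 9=2395594/ 18975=126.25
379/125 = 3.03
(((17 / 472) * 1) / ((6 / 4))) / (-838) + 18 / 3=3559807 / 593304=6.00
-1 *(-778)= 778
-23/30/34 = -23/1020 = -0.02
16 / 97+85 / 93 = 9733 / 9021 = 1.08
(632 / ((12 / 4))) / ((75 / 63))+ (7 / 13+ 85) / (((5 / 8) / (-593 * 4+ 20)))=-104559448 / 325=-321721.38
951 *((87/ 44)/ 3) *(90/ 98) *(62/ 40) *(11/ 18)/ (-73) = -854949/ 114464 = -7.47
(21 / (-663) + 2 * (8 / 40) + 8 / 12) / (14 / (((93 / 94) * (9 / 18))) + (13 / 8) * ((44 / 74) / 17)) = 15741428 / 431301715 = 0.04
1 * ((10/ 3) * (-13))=-130/ 3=-43.33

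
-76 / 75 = -1.01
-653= -653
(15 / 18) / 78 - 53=-24799 / 468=-52.99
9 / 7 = 1.29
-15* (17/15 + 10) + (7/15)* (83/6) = -14449/90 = -160.54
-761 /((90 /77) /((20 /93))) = -117194 /837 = -140.02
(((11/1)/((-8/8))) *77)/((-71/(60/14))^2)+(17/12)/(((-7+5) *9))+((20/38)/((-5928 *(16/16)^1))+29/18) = -55579573109/35770008456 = -1.55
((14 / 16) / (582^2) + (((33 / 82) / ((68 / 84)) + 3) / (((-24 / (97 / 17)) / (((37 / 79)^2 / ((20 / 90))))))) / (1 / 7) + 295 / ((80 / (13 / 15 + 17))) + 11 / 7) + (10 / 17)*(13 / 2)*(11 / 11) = 28726485312334009 / 438348878781030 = 65.53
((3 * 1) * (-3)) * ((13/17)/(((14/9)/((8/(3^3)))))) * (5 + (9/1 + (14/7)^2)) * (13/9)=-4056/119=-34.08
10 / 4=5 / 2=2.50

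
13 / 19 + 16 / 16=32 / 19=1.68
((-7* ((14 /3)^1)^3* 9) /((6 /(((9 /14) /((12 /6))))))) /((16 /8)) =-343 /2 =-171.50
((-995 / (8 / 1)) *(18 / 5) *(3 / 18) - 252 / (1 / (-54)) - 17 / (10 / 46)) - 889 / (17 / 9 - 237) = 284791513 / 21160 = 13458.96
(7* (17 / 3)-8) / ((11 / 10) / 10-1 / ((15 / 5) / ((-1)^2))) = -9500 / 67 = -141.79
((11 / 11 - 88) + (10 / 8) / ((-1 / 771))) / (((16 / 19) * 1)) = -79857 / 64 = -1247.77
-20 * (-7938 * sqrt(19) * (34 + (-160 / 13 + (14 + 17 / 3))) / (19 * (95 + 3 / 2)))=170719920 * sqrt(19) / 47671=15610.14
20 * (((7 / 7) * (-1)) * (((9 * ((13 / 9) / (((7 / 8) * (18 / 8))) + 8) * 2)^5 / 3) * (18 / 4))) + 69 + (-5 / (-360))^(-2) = -952912793288034343447 / 330812181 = -2880525107653.26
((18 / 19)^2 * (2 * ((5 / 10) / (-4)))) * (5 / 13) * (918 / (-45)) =8262 / 4693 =1.76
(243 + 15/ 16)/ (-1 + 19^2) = 1301/ 1920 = 0.68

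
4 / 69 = 0.06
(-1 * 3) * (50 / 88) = -75 / 44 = -1.70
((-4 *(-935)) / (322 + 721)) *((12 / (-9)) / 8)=-1870 / 3129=-0.60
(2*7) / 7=2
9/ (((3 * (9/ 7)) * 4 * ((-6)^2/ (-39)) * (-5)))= 91/ 720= 0.13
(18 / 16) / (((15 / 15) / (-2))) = -9 / 4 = -2.25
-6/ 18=-1/ 3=-0.33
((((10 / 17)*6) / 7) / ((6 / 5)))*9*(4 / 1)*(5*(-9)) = -81000 / 119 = -680.67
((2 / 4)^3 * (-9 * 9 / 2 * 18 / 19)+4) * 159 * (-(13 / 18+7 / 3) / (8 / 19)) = 352715 / 384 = 918.53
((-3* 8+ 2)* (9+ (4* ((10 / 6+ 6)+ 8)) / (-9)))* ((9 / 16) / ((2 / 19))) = -11495 / 48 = -239.48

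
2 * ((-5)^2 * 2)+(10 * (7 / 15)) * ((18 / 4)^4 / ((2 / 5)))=78145 / 16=4884.06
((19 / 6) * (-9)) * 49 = -2793 / 2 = -1396.50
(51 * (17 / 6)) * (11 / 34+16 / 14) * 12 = 17799 / 7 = 2542.71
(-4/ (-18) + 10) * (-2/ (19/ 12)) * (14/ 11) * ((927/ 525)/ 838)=-75808/ 2189275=-0.03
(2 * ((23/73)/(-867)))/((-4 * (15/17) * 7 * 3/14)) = 23/167535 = 0.00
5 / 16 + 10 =165 / 16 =10.31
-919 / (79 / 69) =-63411 / 79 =-802.67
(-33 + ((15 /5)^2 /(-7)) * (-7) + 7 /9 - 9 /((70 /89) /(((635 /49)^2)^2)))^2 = 54961976419325254757227180201 /527606005722985476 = 104172385877.24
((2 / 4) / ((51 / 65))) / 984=65 / 100368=0.00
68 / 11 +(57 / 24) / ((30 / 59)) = 28651 / 2640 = 10.85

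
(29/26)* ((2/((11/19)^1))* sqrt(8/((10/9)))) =3306* sqrt(5)/715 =10.34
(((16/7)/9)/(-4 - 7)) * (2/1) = -32/693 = -0.05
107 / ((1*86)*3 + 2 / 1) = 107 / 260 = 0.41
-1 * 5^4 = -625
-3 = -3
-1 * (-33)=33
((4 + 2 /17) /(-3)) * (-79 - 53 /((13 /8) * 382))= 13745830 /126633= 108.55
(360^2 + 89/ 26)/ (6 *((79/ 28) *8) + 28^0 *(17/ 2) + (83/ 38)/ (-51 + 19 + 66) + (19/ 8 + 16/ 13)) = 30475467316/ 34706921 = 878.08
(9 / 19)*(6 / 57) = 18 / 361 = 0.05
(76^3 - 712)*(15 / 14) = 3286980 / 7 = 469568.57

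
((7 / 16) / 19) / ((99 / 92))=161 / 7524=0.02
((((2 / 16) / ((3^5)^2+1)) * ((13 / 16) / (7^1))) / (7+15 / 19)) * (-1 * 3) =-741 / 7830502400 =-0.00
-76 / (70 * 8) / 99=-19 / 13860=-0.00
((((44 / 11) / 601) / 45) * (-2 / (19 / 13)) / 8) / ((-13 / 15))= 1 / 34257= 0.00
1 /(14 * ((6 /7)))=1 /12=0.08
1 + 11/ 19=30/ 19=1.58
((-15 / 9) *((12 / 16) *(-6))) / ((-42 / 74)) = -185 / 14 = -13.21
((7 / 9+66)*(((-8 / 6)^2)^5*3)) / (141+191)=157548544 / 14703201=10.72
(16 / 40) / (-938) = -1 / 2345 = -0.00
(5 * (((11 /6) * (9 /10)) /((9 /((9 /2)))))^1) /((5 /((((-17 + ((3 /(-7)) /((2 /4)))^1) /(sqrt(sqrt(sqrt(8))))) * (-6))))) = 68.16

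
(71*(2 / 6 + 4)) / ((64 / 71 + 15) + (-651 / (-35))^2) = 126025 / 148224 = 0.85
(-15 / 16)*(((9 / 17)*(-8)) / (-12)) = -45 / 136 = -0.33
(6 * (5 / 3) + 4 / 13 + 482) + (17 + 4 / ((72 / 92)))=60187 / 117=514.42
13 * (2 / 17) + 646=11008 / 17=647.53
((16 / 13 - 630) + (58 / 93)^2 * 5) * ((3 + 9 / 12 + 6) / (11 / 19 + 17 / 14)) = -4686804689 / 1375191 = -3408.11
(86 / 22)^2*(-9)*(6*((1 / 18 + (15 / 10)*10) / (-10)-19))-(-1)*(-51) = 20412267 / 1210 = 16869.64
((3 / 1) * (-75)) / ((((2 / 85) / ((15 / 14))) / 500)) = -35859375 / 7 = -5122767.86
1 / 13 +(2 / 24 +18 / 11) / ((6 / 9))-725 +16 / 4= -821785 / 1144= -718.34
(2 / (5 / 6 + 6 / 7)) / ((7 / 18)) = 216 / 71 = 3.04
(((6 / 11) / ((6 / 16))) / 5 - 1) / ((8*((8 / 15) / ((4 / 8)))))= -0.08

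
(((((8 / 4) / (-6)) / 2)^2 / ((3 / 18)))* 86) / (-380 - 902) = -0.01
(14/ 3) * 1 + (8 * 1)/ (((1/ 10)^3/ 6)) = 144014/ 3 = 48004.67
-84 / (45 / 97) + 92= -1336 / 15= -89.07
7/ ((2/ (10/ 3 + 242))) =2576/ 3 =858.67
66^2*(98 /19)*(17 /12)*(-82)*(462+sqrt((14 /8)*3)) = -22910652072 /19 - 24795078*sqrt(21) /19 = -1211804073.36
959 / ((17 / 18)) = 17262 / 17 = 1015.41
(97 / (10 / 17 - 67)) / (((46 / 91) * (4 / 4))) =-150059 / 51934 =-2.89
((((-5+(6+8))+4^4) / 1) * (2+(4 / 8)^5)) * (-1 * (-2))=17225 / 16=1076.56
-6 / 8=-0.75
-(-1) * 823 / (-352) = -823 / 352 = -2.34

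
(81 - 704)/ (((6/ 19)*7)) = -1691/ 6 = -281.83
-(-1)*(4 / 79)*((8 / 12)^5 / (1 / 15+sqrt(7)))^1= -320 / 5036013+1600*sqrt(7) / 1678671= 0.00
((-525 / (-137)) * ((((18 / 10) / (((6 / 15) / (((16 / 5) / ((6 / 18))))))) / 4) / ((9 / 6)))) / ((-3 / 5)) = -6300 / 137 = -45.99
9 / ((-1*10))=-9 / 10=-0.90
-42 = -42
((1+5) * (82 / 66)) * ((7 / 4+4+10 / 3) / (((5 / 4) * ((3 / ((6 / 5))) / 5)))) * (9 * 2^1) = 107256 / 55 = 1950.11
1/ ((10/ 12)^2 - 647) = -36/ 23267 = -0.00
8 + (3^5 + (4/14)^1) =251.29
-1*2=-2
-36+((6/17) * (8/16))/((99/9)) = -6729/187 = -35.98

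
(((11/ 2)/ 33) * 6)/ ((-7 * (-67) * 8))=1/ 3752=0.00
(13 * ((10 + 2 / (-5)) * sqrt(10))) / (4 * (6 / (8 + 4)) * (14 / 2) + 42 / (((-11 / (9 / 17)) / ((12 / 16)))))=233376 * sqrt(10) / 23345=31.61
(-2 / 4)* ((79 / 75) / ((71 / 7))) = -553 / 10650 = -0.05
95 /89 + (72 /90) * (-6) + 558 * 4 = 991579 /445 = 2228.27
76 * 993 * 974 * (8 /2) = 294023328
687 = 687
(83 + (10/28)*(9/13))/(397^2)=15151/28684838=0.00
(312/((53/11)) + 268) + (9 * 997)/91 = 2080445/4823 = 431.36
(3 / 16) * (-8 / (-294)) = 1 / 196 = 0.01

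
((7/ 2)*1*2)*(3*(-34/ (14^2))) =-51/ 14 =-3.64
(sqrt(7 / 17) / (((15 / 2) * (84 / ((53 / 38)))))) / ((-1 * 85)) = -0.00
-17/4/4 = -1.06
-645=-645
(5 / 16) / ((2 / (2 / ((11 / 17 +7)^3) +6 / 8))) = 0.12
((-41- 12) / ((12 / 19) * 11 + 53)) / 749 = -0.00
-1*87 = -87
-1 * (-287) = 287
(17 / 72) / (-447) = -17 / 32184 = -0.00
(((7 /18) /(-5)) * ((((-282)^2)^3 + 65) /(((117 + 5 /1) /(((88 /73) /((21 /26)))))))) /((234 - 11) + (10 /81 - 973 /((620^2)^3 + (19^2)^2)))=-12254682930613771502067837934754301 /5714037598489348822246075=-2144662634.68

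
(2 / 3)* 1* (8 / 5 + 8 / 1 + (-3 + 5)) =116 / 15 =7.73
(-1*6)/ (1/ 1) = -6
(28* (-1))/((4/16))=-112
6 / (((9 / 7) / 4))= 56 / 3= 18.67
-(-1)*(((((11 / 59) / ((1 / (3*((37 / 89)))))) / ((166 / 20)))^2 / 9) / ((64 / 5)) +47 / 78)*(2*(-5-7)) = -71422159401139 / 4938710501114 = -14.46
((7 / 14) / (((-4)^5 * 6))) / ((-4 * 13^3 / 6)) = 1 / 17997824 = 0.00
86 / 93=0.92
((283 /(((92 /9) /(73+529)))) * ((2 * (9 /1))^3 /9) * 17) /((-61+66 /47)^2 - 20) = 9327925912284 /179432683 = 51985.66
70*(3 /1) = 210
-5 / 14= -0.36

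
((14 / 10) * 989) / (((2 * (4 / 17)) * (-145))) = -117691 / 5800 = -20.29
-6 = -6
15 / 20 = 3 / 4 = 0.75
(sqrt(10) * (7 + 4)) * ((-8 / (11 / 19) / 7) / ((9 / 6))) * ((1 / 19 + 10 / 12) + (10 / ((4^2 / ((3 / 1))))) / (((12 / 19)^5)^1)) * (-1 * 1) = 246399197 * sqrt(10) / 870912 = 894.67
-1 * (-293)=293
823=823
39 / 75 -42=-1037 / 25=-41.48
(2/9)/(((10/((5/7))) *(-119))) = -1/7497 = -0.00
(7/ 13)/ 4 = 7/ 52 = 0.13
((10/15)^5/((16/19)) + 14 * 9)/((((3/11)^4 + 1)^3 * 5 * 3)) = 12026457539594872/1453811118181245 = 8.27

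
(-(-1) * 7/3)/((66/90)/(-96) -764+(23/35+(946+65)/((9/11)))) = 23520/4760947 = 0.00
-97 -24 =-121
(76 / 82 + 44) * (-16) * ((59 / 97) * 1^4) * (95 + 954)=-1824051552 / 3977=-458650.13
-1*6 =-6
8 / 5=1.60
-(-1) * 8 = 8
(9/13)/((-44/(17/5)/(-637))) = 7497/220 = 34.08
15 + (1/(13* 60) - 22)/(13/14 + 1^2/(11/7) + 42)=14.50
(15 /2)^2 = 225 /4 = 56.25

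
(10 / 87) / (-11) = -10 / 957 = -0.01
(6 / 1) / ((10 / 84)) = 252 / 5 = 50.40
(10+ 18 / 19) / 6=104 / 57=1.82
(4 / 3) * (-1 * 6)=-8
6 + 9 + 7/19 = 292/19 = 15.37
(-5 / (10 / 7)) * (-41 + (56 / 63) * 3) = 805 / 6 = 134.17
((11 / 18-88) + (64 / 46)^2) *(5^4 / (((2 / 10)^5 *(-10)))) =317845703125 / 19044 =16690070.53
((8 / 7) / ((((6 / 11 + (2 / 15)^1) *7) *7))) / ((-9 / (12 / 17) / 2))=-220 / 40817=-0.01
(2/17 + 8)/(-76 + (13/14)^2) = -9016/83453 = -0.11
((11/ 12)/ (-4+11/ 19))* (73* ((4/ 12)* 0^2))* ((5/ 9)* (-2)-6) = 0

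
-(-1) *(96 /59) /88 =12 /649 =0.02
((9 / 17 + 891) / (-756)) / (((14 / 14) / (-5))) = 2105 / 357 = 5.90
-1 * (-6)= 6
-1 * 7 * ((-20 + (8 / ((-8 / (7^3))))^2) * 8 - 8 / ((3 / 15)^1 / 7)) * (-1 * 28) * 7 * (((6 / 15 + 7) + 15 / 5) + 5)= 99384804288 / 5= 19876960857.60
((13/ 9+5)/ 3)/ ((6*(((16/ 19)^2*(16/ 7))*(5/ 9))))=73283/ 184320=0.40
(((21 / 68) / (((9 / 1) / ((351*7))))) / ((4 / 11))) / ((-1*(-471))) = 21021 / 42704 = 0.49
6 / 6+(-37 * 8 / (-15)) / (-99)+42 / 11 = 6859 / 1485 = 4.62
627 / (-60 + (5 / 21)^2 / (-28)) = -37044 / 3545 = -10.45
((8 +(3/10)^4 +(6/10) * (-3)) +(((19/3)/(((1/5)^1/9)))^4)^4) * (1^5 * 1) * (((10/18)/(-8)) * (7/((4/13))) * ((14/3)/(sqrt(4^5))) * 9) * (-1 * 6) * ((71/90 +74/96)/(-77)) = -1936149590744076039962827278647145080572750493633/4055040000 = -477467445634093878226312800000000000000.00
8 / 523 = 0.02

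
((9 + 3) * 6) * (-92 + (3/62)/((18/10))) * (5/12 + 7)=-1522523/31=-49113.65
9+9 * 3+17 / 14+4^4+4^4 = 7689 / 14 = 549.21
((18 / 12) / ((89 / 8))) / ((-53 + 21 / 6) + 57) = 8 / 445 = 0.02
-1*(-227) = 227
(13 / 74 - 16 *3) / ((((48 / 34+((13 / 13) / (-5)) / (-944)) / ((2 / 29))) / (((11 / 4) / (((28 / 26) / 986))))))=-172582378540 / 29343923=-5881.37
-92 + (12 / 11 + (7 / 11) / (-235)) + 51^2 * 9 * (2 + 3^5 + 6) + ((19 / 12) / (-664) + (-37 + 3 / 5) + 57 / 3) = 121020362629957 / 20597280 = 5875550.69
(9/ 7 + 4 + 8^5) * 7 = 229413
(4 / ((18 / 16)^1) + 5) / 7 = 11 / 9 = 1.22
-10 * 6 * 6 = -360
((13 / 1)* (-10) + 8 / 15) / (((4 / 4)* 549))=-1942 / 8235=-0.24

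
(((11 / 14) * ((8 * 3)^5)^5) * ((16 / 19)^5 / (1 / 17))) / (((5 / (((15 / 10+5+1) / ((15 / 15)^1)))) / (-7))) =-4707429515136132828779625303341426295177216 / 2476099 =-1901147536966871206999246000000000000.00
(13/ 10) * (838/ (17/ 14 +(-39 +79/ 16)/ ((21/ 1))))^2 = 515323501056/ 93845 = 5491219.58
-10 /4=-5 /2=-2.50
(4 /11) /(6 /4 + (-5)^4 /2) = 2 /1727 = 0.00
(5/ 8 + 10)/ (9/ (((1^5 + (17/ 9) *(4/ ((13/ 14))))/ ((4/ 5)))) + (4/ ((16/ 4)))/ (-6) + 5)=1362975/ 721108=1.89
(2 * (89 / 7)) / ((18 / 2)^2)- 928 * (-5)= 2631058 / 567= 4640.31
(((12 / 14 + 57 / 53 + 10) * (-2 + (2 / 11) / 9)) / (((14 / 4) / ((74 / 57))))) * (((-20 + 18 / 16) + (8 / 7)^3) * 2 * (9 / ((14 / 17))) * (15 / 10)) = 6990329229 / 1399783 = 4993.87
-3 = -3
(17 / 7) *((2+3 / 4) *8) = 374 / 7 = 53.43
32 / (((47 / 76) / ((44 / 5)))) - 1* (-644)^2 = -97355952 / 235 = -414280.65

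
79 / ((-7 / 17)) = -1343 / 7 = -191.86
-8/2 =-4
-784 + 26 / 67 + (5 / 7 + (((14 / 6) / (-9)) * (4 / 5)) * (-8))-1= -49527424 / 63315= -782.24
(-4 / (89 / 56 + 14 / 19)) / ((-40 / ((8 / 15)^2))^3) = 2179072 / 3523974609375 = 0.00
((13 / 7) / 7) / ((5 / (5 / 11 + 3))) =494 / 2695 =0.18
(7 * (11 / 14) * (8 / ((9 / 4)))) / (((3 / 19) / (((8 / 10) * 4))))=53504 / 135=396.33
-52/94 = -26/47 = -0.55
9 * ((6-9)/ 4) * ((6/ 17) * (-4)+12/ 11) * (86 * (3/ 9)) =11610/ 187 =62.09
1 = 1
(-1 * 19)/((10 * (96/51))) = -323/320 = -1.01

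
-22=-22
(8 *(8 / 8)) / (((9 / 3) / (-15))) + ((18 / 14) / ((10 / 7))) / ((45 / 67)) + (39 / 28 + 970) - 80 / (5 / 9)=552113 / 700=788.73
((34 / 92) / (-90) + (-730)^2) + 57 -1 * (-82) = 2206781443 / 4140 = 533039.00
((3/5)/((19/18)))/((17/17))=54/95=0.57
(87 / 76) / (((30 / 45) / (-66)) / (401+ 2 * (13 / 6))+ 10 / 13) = 597168 / 401267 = 1.49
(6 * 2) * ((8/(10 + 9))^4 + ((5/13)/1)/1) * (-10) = -84582360/1694173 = -49.93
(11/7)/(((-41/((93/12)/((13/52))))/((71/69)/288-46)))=311687981/5703264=54.65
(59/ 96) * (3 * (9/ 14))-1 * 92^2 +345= -3636781/ 448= -8117.81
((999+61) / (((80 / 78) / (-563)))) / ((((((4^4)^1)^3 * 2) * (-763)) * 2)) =1163721 / 102408126464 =0.00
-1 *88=-88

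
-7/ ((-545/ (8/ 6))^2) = -112/ 2673225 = -0.00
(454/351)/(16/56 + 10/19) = 30191/18954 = 1.59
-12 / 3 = -4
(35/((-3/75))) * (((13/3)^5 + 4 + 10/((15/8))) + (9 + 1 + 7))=-330480500/243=-1360002.06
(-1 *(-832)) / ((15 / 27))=7488 / 5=1497.60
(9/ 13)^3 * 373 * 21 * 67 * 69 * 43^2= 48810859987239/ 2197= 22217050517.63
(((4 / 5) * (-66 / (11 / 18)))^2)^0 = 1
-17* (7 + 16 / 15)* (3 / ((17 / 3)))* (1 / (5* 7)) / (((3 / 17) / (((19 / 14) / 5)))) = -39083 / 12250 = -3.19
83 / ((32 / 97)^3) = 2311.76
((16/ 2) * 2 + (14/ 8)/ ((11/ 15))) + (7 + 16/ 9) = 10757/ 396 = 27.16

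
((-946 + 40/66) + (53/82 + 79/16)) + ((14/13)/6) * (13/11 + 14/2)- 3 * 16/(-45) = -439619419/469040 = -937.27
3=3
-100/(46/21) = -1050/23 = -45.65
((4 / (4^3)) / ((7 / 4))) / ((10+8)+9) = 1 / 756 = 0.00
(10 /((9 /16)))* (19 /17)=3040 /153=19.87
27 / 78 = 9 / 26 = 0.35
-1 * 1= -1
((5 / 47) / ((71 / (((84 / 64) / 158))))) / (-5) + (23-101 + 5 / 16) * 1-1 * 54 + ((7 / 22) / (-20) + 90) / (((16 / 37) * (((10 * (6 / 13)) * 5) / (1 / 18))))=-1314737425647841 / 10021891968000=-131.19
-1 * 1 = -1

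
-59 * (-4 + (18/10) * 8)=-3068/5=-613.60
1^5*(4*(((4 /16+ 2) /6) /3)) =1 /2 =0.50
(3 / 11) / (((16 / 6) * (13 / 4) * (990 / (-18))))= -9 / 15730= -0.00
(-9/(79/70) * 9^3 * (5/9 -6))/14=178605/79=2260.82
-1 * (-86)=86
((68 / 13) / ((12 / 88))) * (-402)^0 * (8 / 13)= 11968 / 507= 23.61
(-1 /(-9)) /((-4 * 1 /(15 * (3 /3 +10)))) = -55 /12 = -4.58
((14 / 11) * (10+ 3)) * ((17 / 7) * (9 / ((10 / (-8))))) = -15912 / 55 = -289.31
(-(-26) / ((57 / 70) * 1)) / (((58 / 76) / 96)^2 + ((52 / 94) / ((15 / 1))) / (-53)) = -5292366643200 / 104860513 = -50470.54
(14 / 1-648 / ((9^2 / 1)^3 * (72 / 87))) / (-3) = -275533 / 59049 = -4.67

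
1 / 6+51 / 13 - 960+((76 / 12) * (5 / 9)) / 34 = -5703299 / 5967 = -955.81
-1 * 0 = 0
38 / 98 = 19 / 49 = 0.39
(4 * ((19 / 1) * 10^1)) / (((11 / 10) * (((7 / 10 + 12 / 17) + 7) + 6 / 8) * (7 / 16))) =41344000 / 239701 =172.48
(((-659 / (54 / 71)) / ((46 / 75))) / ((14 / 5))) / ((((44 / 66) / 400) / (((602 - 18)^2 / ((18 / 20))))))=-498677162000000 / 4347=-114717543593.28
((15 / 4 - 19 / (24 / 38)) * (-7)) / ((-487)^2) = 553 / 711507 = 0.00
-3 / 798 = -1 / 266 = -0.00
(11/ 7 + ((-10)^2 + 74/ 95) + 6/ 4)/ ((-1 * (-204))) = 138121/ 271320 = 0.51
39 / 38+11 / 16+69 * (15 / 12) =26741 / 304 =87.96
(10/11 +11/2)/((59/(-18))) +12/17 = -13785/11033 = -1.25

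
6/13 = 0.46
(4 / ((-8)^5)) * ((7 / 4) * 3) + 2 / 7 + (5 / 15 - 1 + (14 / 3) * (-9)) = -42.38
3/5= 0.60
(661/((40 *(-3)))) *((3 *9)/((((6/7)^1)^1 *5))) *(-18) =624.64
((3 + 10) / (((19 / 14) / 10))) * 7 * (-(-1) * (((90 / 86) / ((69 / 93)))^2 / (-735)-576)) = -7177720378140 / 18584299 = -386224.97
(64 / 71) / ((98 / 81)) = 2592 / 3479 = 0.75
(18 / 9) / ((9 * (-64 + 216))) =1 / 684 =0.00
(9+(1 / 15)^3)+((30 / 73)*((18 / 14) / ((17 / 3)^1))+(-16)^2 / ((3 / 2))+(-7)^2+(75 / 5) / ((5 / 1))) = 6794890562 / 29318625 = 231.76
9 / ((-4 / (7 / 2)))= -63 / 8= -7.88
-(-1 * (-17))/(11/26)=-442/11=-40.18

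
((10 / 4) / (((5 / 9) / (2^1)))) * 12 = 108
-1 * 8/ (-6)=4/ 3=1.33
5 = 5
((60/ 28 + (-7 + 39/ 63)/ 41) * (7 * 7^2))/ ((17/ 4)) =335356/ 2091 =160.38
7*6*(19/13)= 798/13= 61.38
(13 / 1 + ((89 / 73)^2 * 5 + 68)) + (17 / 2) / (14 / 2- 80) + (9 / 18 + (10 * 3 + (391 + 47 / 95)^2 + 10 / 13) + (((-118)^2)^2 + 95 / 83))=10068989001185170049 / 51893668775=194031164.86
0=0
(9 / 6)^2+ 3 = 21 / 4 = 5.25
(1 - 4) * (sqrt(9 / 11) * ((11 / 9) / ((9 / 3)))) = -sqrt(11) / 3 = -1.11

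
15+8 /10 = 79 /5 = 15.80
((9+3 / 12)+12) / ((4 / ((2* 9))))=765 / 8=95.62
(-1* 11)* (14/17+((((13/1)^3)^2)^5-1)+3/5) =-2449695926812698537955815589698901211/85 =-28819952080149394564186070000000000.00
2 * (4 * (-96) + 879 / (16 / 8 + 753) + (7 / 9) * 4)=-5160458 / 6795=-759.45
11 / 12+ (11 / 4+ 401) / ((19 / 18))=4601 / 12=383.42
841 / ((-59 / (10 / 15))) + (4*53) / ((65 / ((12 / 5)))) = -96362 / 57525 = -1.68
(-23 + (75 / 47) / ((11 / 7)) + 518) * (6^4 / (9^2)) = 4103040 / 517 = 7936.25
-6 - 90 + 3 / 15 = -479 / 5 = -95.80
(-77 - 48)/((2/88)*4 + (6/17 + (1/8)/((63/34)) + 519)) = -5890500/24481451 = -0.24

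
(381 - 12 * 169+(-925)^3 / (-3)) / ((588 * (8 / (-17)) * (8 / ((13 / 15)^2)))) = -284228829079 / 3175200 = -89515.25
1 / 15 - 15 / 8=-217 / 120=-1.81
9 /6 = 1.50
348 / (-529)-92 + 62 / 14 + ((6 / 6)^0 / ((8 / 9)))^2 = -20609689 / 236992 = -86.96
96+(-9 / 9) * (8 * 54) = -336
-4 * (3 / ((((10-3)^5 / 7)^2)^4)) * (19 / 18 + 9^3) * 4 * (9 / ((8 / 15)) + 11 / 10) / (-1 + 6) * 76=-718076804 / 82832075568294048472897440075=-0.00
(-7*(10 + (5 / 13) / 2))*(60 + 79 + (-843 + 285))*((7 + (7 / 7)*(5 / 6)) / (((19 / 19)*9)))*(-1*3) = -36530515 / 468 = -78056.66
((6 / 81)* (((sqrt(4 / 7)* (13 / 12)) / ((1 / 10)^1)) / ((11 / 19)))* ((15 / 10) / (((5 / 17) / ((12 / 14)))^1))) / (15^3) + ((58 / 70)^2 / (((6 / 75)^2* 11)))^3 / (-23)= -9294114390625 / 230501685568 + 8398* sqrt(7) / 16372125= -40.32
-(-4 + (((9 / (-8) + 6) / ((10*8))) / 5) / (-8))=102439 / 25600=4.00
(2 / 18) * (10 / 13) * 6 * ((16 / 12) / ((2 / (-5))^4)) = 26.71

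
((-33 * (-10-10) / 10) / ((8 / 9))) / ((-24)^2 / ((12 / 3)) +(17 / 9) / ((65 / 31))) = 173745 / 339068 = 0.51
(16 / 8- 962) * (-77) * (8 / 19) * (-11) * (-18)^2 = -110926686.32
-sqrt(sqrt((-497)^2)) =-sqrt(497) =-22.29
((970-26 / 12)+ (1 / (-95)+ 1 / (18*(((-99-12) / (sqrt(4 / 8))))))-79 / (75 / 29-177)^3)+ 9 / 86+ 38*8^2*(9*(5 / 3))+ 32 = 37479.93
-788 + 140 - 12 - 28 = -688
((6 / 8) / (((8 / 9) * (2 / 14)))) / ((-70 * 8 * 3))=-9 / 2560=-0.00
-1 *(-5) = 5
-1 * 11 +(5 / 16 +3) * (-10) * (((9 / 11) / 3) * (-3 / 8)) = -5359 / 704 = -7.61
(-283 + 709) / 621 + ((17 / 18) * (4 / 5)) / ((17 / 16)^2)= 23846 / 17595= 1.36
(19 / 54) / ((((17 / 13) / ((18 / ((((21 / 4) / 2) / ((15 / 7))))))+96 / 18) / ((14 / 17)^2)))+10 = 441964990 / 44002851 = 10.04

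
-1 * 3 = -3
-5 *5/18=-1.39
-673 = -673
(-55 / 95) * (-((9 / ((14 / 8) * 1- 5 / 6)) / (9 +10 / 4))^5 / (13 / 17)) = 7993144737792 / 23275920972161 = 0.34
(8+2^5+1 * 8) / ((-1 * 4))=-12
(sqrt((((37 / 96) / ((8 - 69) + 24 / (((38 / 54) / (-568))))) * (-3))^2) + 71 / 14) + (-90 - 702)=-1759018155 / 2235296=-786.93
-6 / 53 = -0.11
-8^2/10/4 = -8/5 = -1.60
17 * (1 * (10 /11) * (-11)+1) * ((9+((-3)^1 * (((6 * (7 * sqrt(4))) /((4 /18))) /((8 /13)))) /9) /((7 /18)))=1078191 /14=77013.64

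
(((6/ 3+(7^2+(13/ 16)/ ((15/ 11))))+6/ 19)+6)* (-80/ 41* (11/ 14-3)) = 8186387/ 32718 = 250.21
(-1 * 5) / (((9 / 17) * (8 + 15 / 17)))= -1445 / 1359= -1.06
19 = 19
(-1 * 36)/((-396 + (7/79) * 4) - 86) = 1422/19025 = 0.07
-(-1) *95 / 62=95 / 62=1.53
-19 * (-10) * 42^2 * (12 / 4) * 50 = 50274000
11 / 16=0.69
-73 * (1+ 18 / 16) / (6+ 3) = -1241 / 72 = -17.24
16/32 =1/2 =0.50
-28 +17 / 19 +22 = -5.11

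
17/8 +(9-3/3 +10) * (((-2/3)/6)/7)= 103/56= 1.84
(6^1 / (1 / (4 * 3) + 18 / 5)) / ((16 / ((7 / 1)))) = 315 / 442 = 0.71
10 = 10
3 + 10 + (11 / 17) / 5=1116 / 85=13.13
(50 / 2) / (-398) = -25 / 398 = -0.06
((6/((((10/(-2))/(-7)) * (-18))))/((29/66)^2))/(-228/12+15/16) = 162624/1215245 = 0.13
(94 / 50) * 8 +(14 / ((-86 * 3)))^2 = 6258241 / 416025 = 15.04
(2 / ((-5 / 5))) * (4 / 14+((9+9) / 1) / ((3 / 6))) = -508 / 7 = -72.57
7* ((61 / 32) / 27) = 427 / 864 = 0.49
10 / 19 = 0.53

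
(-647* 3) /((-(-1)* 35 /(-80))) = 31056 /7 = 4436.57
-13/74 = -0.18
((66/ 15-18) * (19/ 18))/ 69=-0.21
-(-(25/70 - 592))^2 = -68608089/196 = -350041.27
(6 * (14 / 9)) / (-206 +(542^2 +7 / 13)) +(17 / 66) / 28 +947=6678735561277 / 7052450328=947.01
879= 879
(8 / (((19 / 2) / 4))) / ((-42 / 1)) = -32 / 399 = -0.08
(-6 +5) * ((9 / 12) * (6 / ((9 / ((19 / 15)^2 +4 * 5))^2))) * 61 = -1441388581 / 911250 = -1581.77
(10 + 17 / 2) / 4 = 4.62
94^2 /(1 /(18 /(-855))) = -17672 /95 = -186.02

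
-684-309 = -993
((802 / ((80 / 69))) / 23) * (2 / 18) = 401 / 120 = 3.34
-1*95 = -95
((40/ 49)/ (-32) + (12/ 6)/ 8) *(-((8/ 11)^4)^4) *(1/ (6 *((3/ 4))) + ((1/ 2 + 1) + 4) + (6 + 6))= -4081387162304512/ 167469676610209281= -0.02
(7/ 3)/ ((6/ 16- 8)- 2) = -0.24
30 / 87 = 10 / 29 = 0.34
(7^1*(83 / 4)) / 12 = 581 / 48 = 12.10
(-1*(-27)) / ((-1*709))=-27 / 709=-0.04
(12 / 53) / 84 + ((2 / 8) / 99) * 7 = 2993 / 146916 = 0.02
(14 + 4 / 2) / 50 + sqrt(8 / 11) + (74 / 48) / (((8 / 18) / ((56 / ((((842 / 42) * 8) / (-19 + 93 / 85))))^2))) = 2 * sqrt(22) / 11 + 278471460203 / 2048905960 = 136.77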